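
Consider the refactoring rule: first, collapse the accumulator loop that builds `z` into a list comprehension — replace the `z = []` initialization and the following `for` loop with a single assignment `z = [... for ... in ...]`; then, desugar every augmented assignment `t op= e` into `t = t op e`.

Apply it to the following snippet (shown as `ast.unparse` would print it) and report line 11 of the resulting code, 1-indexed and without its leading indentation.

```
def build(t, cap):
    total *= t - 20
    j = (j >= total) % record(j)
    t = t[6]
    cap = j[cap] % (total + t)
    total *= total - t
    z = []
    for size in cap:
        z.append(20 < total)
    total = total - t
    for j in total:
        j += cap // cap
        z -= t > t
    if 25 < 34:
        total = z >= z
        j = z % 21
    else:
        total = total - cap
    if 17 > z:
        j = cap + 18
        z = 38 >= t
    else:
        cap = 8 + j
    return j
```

z = z - (t > t)

Transformed code:
def build(t, cap):
    total = total * (t - 20)
    j = (j >= total) % record(j)
    t = t[6]
    cap = j[cap] % (total + t)
    total = total * (total - t)
    z = [20 < total for size in cap]
    total = total - t
    for j in total:
        j = j + cap // cap
        z = z - (t > t)
    if 25 < 34:
        total = z >= z
        j = z % 21
    else:
        total = total - cap
    if 17 > z:
        j = cap + 18
        z = 38 >= t
    else:
        cap = 8 + j
    return j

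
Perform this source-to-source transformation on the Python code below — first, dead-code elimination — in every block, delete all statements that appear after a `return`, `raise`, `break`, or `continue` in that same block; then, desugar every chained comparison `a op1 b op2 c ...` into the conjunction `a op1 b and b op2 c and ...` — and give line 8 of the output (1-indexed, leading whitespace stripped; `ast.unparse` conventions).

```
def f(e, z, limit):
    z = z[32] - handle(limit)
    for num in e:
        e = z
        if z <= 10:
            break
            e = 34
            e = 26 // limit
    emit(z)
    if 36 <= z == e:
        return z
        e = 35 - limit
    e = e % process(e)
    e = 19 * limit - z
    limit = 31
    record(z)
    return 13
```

if 36 <= z and z == e:

Transformed code:
def f(e, z, limit):
    z = z[32] - handle(limit)
    for num in e:
        e = z
        if z <= 10:
            break
    emit(z)
    if 36 <= z and z == e:
        return z
    e = e % process(e)
    e = 19 * limit - z
    limit = 31
    record(z)
    return 13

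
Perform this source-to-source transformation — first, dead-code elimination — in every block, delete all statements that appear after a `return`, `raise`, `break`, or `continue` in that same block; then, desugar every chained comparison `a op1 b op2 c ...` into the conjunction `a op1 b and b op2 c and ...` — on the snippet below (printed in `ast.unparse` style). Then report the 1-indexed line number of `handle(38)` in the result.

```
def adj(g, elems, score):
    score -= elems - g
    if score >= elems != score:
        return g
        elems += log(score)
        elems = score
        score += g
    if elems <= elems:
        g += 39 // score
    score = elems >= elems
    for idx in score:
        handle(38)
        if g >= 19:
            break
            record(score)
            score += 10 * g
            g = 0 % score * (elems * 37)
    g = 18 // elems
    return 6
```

9

Transformed code:
def adj(g, elems, score):
    score -= elems - g
    if score >= elems and elems != score:
        return g
    if elems <= elems:
        g += 39 // score
    score = elems >= elems
    for idx in score:
        handle(38)
        if g >= 19:
            break
    g = 18 // elems
    return 6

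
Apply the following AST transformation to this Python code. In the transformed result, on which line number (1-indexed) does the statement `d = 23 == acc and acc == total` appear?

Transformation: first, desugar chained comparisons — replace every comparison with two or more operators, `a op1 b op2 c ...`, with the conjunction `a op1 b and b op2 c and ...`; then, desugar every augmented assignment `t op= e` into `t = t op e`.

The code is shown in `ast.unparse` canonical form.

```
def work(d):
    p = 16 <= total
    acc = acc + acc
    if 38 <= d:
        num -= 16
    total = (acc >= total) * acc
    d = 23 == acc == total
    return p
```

7

Transformed code:
def work(d):
    p = 16 <= total
    acc = acc + acc
    if 38 <= d:
        num = num - 16
    total = (acc >= total) * acc
    d = 23 == acc and acc == total
    return p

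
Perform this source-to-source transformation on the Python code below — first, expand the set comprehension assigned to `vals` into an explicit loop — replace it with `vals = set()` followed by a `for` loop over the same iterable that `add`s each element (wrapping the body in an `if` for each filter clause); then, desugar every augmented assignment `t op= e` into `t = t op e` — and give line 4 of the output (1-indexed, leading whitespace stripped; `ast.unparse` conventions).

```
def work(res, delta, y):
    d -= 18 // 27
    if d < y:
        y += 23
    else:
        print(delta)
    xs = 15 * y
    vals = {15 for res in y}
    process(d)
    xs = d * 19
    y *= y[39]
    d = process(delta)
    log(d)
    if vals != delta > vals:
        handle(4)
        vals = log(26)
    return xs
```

y = y + 23

Transformed code:
def work(res, delta, y):
    d = d - 18 // 27
    if d < y:
        y = y + 23
    else:
        print(delta)
    xs = 15 * y
    vals = set()
    for res in y:
        vals.add(15)
    process(d)
    xs = d * 19
    y = y * y[39]
    d = process(delta)
    log(d)
    if vals != delta > vals:
        handle(4)
        vals = log(26)
    return xs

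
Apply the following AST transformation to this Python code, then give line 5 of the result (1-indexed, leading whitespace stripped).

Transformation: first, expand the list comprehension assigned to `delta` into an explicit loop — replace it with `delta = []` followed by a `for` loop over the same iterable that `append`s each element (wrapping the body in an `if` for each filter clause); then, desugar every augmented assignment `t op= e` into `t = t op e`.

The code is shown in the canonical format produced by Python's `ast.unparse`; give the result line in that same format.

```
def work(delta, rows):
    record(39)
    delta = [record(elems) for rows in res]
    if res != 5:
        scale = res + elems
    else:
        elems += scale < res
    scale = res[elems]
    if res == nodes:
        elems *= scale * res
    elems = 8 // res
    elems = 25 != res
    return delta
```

Transformed code:
def work(delta, rows):
    record(39)
    delta = []
    for rows in res:
        delta.append(record(elems))
    if res != 5:
        scale = res + elems
    else:
        elems = elems + (scale < res)
    scale = res[elems]
    if res == nodes:
        elems = elems * (scale * res)
    elems = 8 // res
    elems = 25 != res
    return delta

delta.append(record(elems))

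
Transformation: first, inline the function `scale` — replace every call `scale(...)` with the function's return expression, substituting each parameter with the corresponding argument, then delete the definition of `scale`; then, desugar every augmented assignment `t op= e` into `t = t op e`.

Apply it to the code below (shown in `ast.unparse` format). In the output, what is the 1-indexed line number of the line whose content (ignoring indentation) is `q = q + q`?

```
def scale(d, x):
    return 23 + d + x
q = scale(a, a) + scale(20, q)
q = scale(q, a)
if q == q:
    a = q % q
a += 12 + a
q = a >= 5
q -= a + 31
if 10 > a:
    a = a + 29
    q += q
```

10

Transformed code:
q = 23 + a + a + (23 + 20 + q)
q = 23 + q + a
if q == q:
    a = q % q
a = a + (12 + a)
q = a >= 5
q = q - (a + 31)
if 10 > a:
    a = a + 29
    q = q + q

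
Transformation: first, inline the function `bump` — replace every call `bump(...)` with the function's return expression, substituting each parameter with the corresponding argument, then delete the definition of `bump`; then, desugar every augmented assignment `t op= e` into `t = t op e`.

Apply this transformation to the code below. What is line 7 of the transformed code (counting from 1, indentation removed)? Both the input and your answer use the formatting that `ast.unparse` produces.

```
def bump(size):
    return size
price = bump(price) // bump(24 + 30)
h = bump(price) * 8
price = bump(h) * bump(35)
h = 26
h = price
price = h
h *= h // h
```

Transformed code:
price = price // (24 + 30)
h = price * 8
price = h * 35
h = 26
h = price
price = h
h = h * (h // h)

h = h * (h // h)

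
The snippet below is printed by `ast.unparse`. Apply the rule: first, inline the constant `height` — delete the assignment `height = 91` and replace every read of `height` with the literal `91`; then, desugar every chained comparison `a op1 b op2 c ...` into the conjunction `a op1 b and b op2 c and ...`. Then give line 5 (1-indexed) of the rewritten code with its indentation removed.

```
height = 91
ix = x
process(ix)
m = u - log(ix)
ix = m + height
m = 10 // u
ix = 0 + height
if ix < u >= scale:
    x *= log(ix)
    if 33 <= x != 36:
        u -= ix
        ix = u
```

m = 10 // u

Transformed code:
ix = x
process(ix)
m = u - log(ix)
ix = m + 91
m = 10 // u
ix = 0 + 91
if ix < u and u >= scale:
    x *= log(ix)
    if 33 <= x and x != 36:
        u -= ix
        ix = u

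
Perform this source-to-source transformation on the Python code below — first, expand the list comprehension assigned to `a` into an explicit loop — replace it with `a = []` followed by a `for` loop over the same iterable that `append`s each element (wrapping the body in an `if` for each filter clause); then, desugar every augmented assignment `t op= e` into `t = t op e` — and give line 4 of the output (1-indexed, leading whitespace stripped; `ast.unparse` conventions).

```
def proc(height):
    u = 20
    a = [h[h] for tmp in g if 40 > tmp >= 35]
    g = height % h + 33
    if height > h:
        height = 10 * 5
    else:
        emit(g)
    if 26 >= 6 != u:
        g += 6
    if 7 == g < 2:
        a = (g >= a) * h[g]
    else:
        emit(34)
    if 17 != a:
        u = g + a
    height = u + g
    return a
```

for tmp in g:

Transformed code:
def proc(height):
    u = 20
    a = []
    for tmp in g:
        if 40 > tmp >= 35:
            a.append(h[h])
    g = height % h + 33
    if height > h:
        height = 10 * 5
    else:
        emit(g)
    if 26 >= 6 != u:
        g = g + 6
    if 7 == g < 2:
        a = (g >= a) * h[g]
    else:
        emit(34)
    if 17 != a:
        u = g + a
    height = u + g
    return a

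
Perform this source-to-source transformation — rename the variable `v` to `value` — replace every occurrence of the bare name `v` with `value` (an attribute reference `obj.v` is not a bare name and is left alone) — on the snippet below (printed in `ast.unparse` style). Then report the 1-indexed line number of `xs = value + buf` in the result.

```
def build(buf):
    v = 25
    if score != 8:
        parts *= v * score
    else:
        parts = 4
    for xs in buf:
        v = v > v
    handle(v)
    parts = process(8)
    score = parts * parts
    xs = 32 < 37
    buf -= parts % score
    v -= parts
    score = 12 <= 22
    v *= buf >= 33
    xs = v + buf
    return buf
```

17

Transformed code:
def build(buf):
    value = 25
    if score != 8:
        parts *= value * score
    else:
        parts = 4
    for xs in buf:
        value = value > value
    handle(value)
    parts = process(8)
    score = parts * parts
    xs = 32 < 37
    buf -= parts % score
    value -= parts
    score = 12 <= 22
    value *= buf >= 33
    xs = value + buf
    return buf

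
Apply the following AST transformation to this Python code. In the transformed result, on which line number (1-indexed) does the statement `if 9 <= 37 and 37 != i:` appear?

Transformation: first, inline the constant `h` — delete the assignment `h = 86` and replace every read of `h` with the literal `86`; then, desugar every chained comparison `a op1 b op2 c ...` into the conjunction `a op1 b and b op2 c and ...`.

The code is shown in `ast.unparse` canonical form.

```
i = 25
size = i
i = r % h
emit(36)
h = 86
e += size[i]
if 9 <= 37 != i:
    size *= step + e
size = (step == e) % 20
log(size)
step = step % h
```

6

Transformed code:
i = 25
size = i
i = r % 86
emit(36)
e += size[i]
if 9 <= 37 and 37 != i:
    size *= step + e
size = (step == e) % 20
log(size)
step = step % 86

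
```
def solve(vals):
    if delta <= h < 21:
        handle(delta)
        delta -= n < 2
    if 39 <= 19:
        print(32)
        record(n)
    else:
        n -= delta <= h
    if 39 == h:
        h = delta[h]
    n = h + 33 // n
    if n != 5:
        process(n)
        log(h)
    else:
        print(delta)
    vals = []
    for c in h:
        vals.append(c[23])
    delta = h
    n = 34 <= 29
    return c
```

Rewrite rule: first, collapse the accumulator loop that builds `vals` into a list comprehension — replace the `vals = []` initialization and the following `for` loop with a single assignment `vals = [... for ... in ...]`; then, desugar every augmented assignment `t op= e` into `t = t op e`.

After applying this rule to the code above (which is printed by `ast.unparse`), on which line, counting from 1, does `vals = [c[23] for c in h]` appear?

18

Transformed code:
def solve(vals):
    if delta <= h < 21:
        handle(delta)
        delta = delta - (n < 2)
    if 39 <= 19:
        print(32)
        record(n)
    else:
        n = n - (delta <= h)
    if 39 == h:
        h = delta[h]
    n = h + 33 // n
    if n != 5:
        process(n)
        log(h)
    else:
        print(delta)
    vals = [c[23] for c in h]
    delta = h
    n = 34 <= 29
    return c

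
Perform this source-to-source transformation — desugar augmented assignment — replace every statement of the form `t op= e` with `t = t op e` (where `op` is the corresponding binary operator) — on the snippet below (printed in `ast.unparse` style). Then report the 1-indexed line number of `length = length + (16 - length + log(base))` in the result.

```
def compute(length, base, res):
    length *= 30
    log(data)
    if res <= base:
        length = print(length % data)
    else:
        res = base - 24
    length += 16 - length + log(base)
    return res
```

8

Transformed code:
def compute(length, base, res):
    length = length * 30
    log(data)
    if res <= base:
        length = print(length % data)
    else:
        res = base - 24
    length = length + (16 - length + log(base))
    return res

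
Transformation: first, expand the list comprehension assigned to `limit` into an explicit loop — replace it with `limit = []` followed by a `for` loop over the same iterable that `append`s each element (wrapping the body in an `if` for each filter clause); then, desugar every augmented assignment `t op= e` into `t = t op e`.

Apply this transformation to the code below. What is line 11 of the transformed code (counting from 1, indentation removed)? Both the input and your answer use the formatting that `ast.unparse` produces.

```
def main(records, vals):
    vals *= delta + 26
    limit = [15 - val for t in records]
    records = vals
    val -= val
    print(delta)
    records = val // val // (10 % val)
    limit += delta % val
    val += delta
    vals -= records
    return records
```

val = val + delta

Transformed code:
def main(records, vals):
    vals = vals * (delta + 26)
    limit = []
    for t in records:
        limit.append(15 - val)
    records = vals
    val = val - val
    print(delta)
    records = val // val // (10 % val)
    limit = limit + delta % val
    val = val + delta
    vals = vals - records
    return records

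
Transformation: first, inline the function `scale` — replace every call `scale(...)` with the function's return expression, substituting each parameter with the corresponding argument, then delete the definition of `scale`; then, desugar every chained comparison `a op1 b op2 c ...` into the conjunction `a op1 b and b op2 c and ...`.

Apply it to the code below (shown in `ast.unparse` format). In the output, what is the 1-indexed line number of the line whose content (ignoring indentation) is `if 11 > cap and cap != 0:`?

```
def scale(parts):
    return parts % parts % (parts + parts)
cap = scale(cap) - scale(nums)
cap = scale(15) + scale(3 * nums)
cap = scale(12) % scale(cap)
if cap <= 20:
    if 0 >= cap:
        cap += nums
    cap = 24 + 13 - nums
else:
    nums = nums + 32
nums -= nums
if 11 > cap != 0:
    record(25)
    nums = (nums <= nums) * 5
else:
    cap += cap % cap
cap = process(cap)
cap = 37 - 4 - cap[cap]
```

11

Transformed code:
cap = cap % cap % (cap + cap) - nums % nums % (nums + nums)
cap = 15 % 15 % (15 + 15) + 3 * nums % (3 * nums) % (3 * nums + 3 * nums)
cap = 12 % 12 % (12 + 12) % (cap % cap % (cap + cap))
if cap <= 20:
    if 0 >= cap:
        cap += nums
    cap = 24 + 13 - nums
else:
    nums = nums + 32
nums -= nums
if 11 > cap and cap != 0:
    record(25)
    nums = (nums <= nums) * 5
else:
    cap += cap % cap
cap = process(cap)
cap = 37 - 4 - cap[cap]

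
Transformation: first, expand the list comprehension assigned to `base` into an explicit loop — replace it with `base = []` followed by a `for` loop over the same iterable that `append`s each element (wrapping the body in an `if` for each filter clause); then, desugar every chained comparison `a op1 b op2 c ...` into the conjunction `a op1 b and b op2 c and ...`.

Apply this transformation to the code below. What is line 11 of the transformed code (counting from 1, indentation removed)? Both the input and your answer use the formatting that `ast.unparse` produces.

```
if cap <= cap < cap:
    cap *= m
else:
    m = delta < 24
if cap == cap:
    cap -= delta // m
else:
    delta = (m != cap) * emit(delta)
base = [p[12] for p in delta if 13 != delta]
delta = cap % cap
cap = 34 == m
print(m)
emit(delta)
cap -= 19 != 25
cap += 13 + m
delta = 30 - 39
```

if 13 != delta:

Transformed code:
if cap <= cap and cap < cap:
    cap *= m
else:
    m = delta < 24
if cap == cap:
    cap -= delta // m
else:
    delta = (m != cap) * emit(delta)
base = []
for p in delta:
    if 13 != delta:
        base.append(p[12])
delta = cap % cap
cap = 34 == m
print(m)
emit(delta)
cap -= 19 != 25
cap += 13 + m
delta = 30 - 39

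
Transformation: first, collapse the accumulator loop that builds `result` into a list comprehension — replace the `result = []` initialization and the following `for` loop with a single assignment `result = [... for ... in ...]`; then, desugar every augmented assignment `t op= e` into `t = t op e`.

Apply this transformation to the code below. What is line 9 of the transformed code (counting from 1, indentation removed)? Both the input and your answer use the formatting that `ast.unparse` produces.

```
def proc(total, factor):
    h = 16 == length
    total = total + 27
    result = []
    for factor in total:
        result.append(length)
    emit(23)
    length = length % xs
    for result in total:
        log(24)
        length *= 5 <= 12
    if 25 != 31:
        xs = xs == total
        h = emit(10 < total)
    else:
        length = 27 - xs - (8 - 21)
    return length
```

Transformed code:
def proc(total, factor):
    h = 16 == length
    total = total + 27
    result = [length for factor in total]
    emit(23)
    length = length % xs
    for result in total:
        log(24)
        length = length * (5 <= 12)
    if 25 != 31:
        xs = xs == total
        h = emit(10 < total)
    else:
        length = 27 - xs - (8 - 21)
    return length

length = length * (5 <= 12)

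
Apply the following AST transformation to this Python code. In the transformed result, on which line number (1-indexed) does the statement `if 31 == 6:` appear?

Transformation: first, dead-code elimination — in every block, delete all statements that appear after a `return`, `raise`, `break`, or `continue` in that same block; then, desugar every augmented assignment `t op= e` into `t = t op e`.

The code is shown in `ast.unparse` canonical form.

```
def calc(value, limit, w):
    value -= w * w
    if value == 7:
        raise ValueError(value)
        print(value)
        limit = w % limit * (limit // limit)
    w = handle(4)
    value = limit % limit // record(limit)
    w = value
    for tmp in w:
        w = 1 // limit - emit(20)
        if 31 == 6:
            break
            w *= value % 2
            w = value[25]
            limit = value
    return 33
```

Transformed code:
def calc(value, limit, w):
    value = value - w * w
    if value == 7:
        raise ValueError(value)
    w = handle(4)
    value = limit % limit // record(limit)
    w = value
    for tmp in w:
        w = 1 // limit - emit(20)
        if 31 == 6:
            break
    return 33

10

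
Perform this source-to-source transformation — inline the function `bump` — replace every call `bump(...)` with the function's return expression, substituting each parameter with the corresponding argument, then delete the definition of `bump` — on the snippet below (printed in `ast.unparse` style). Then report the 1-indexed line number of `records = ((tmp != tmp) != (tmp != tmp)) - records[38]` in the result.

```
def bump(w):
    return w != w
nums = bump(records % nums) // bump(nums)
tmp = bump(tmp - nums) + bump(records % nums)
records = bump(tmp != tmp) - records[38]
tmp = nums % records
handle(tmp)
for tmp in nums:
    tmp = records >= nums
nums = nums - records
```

3

Transformed code:
nums = (records % nums != records % nums) // (nums != nums)
tmp = (tmp - nums != tmp - nums) + (records % nums != records % nums)
records = ((tmp != tmp) != (tmp != tmp)) - records[38]
tmp = nums % records
handle(tmp)
for tmp in nums:
    tmp = records >= nums
nums = nums - records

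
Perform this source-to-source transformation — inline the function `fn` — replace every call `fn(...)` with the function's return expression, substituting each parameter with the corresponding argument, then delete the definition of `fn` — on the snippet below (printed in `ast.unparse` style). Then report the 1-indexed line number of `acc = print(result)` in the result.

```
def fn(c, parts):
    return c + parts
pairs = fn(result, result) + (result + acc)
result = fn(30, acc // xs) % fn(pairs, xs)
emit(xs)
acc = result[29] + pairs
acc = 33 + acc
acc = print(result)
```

Transformed code:
pairs = result + result + (result + acc)
result = (30 + acc // xs) % (pairs + xs)
emit(xs)
acc = result[29] + pairs
acc = 33 + acc
acc = print(result)

6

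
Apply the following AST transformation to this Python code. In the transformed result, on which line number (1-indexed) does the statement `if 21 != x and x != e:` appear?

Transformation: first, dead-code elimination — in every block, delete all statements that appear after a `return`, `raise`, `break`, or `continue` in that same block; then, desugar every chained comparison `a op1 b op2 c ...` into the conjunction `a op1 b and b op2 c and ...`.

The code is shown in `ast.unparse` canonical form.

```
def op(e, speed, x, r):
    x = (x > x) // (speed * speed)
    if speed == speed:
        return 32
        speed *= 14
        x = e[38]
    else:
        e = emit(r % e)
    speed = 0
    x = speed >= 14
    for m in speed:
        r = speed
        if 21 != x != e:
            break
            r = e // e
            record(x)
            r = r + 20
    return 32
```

11

Transformed code:
def op(e, speed, x, r):
    x = (x > x) // (speed * speed)
    if speed == speed:
        return 32
    else:
        e = emit(r % e)
    speed = 0
    x = speed >= 14
    for m in speed:
        r = speed
        if 21 != x and x != e:
            break
    return 32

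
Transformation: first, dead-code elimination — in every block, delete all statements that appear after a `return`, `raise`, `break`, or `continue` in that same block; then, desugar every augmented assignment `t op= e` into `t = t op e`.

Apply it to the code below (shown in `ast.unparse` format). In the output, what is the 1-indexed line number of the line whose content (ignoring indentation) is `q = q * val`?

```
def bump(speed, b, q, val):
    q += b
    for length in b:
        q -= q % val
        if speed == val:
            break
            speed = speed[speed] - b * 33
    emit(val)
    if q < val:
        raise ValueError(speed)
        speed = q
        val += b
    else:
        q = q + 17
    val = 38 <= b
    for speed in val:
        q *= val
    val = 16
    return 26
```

14

Transformed code:
def bump(speed, b, q, val):
    q = q + b
    for length in b:
        q = q - q % val
        if speed == val:
            break
    emit(val)
    if q < val:
        raise ValueError(speed)
    else:
        q = q + 17
    val = 38 <= b
    for speed in val:
        q = q * val
    val = 16
    return 26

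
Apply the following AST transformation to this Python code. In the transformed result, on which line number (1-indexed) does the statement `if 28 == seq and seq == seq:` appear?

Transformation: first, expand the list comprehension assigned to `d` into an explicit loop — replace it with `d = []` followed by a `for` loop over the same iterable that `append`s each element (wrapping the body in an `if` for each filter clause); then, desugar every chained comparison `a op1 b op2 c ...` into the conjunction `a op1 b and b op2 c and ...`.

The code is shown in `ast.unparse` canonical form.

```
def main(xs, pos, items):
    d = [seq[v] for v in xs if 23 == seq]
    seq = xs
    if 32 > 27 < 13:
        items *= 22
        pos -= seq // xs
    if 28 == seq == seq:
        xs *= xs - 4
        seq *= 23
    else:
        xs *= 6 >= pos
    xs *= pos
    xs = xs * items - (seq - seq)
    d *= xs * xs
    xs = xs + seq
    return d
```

10

Transformed code:
def main(xs, pos, items):
    d = []
    for v in xs:
        if 23 == seq:
            d.append(seq[v])
    seq = xs
    if 32 > 27 and 27 < 13:
        items *= 22
        pos -= seq // xs
    if 28 == seq and seq == seq:
        xs *= xs - 4
        seq *= 23
    else:
        xs *= 6 >= pos
    xs *= pos
    xs = xs * items - (seq - seq)
    d *= xs * xs
    xs = xs + seq
    return d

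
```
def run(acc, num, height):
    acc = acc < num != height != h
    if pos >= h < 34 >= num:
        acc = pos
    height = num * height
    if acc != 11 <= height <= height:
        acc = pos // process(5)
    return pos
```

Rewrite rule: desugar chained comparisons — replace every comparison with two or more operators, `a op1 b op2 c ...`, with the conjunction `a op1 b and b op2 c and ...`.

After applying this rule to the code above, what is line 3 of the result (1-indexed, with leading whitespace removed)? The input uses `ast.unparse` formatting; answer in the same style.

if pos >= h and h < 34 and (34 >= num):

Transformed code:
def run(acc, num, height):
    acc = acc < num and num != height and (height != h)
    if pos >= h and h < 34 and (34 >= num):
        acc = pos
    height = num * height
    if acc != 11 and 11 <= height and (height <= height):
        acc = pos // process(5)
    return pos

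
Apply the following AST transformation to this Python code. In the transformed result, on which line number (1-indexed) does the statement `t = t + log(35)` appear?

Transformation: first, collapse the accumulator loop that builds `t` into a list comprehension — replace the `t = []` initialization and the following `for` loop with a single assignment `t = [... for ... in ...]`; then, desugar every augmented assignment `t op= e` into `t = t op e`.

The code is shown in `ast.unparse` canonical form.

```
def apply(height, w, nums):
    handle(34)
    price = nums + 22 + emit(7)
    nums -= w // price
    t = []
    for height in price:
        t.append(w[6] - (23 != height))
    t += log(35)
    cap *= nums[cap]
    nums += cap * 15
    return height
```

6

Transformed code:
def apply(height, w, nums):
    handle(34)
    price = nums + 22 + emit(7)
    nums = nums - w // price
    t = [w[6] - (23 != height) for height in price]
    t = t + log(35)
    cap = cap * nums[cap]
    nums = nums + cap * 15
    return height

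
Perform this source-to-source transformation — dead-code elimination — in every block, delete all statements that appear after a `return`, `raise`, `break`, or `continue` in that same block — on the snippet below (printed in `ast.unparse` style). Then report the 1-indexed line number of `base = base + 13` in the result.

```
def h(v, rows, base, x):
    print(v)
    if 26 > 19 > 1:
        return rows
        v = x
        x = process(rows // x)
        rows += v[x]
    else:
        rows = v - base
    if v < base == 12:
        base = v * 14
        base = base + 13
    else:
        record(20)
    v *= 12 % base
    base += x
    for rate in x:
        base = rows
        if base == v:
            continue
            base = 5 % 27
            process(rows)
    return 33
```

9

Transformed code:
def h(v, rows, base, x):
    print(v)
    if 26 > 19 > 1:
        return rows
    else:
        rows = v - base
    if v < base == 12:
        base = v * 14
        base = base + 13
    else:
        record(20)
    v *= 12 % base
    base += x
    for rate in x:
        base = rows
        if base == v:
            continue
    return 33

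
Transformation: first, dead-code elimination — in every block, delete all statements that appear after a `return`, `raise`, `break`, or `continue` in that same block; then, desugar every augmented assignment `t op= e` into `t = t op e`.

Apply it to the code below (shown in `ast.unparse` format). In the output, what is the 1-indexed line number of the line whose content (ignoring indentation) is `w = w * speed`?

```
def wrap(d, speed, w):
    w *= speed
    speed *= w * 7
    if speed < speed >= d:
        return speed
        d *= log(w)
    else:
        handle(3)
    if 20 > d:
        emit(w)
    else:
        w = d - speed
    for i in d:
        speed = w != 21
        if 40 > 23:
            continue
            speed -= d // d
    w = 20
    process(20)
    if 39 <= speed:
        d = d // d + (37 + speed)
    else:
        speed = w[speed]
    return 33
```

2

Transformed code:
def wrap(d, speed, w):
    w = w * speed
    speed = speed * (w * 7)
    if speed < speed >= d:
        return speed
    else:
        handle(3)
    if 20 > d:
        emit(w)
    else:
        w = d - speed
    for i in d:
        speed = w != 21
        if 40 > 23:
            continue
    w = 20
    process(20)
    if 39 <= speed:
        d = d // d + (37 + speed)
    else:
        speed = w[speed]
    return 33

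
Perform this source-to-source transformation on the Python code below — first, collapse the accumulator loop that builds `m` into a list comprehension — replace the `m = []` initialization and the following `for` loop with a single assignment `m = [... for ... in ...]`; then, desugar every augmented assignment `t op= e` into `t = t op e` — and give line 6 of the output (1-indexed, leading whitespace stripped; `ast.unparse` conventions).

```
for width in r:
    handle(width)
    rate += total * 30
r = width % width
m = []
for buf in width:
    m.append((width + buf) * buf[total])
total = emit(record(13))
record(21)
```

Transformed code:
for width in r:
    handle(width)
    rate = rate + total * 30
r = width % width
m = [(width + buf) * buf[total] for buf in width]
total = emit(record(13))
record(21)

total = emit(record(13))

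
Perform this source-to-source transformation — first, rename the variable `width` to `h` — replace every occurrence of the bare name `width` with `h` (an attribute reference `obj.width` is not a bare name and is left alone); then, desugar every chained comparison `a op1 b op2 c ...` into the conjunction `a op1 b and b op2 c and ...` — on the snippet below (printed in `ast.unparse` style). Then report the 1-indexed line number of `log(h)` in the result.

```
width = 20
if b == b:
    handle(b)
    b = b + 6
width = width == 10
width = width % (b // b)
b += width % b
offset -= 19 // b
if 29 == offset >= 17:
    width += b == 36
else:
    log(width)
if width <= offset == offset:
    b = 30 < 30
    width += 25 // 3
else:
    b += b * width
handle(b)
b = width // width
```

12

Transformed code:
h = 20
if b == b:
    handle(b)
    b = b + 6
h = h == 10
h = h % (b // b)
b += h % b
offset -= 19 // b
if 29 == offset and offset >= 17:
    h += b == 36
else:
    log(h)
if h <= offset and offset == offset:
    b = 30 < 30
    h += 25 // 3
else:
    b += b * h
handle(b)
b = h // h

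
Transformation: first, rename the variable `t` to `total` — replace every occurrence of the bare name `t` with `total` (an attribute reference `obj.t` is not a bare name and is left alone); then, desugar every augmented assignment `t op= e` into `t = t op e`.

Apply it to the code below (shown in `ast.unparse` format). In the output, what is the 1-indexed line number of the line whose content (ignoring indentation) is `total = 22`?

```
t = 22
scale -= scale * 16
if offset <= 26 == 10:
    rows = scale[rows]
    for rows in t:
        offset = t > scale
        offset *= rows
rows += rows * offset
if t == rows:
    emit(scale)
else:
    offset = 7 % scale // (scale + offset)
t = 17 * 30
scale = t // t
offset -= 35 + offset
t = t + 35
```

1

Transformed code:
total = 22
scale = scale - scale * 16
if offset <= 26 == 10:
    rows = scale[rows]
    for rows in total:
        offset = total > scale
        offset = offset * rows
rows = rows + rows * offset
if total == rows:
    emit(scale)
else:
    offset = 7 % scale // (scale + offset)
total = 17 * 30
scale = total // total
offset = offset - (35 + offset)
total = total + 35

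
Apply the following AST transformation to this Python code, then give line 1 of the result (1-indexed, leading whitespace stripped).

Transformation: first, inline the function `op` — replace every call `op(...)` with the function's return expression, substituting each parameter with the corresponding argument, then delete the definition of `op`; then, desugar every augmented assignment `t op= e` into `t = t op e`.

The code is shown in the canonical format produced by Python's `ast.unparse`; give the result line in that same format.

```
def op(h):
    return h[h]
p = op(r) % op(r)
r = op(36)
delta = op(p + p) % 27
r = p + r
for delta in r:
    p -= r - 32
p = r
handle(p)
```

Transformed code:
p = r[r] % r[r]
r = 36[36]
delta = (p + p)[p + p] % 27
r = p + r
for delta in r:
    p = p - (r - 32)
p = r
handle(p)

p = r[r] % r[r]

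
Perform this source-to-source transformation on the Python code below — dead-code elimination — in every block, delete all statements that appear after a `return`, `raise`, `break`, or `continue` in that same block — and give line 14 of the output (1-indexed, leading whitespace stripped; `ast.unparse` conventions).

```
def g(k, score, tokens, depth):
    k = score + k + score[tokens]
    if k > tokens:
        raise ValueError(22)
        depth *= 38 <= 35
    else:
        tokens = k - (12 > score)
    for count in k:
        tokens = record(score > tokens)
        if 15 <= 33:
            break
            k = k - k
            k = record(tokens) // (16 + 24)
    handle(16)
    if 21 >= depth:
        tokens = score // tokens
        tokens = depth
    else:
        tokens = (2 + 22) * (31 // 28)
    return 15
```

tokens = depth

Transformed code:
def g(k, score, tokens, depth):
    k = score + k + score[tokens]
    if k > tokens:
        raise ValueError(22)
    else:
        tokens = k - (12 > score)
    for count in k:
        tokens = record(score > tokens)
        if 15 <= 33:
            break
    handle(16)
    if 21 >= depth:
        tokens = score // tokens
        tokens = depth
    else:
        tokens = (2 + 22) * (31 // 28)
    return 15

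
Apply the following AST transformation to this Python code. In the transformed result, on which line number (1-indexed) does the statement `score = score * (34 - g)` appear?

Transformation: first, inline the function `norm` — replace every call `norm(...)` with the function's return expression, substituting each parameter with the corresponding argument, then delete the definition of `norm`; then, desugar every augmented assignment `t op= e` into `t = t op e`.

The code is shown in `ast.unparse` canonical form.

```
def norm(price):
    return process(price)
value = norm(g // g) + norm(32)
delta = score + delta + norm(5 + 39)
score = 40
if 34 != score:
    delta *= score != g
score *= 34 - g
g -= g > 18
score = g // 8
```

6

Transformed code:
value = process(g // g) + process(32)
delta = score + delta + process(5 + 39)
score = 40
if 34 != score:
    delta = delta * (score != g)
score = score * (34 - g)
g = g - (g > 18)
score = g // 8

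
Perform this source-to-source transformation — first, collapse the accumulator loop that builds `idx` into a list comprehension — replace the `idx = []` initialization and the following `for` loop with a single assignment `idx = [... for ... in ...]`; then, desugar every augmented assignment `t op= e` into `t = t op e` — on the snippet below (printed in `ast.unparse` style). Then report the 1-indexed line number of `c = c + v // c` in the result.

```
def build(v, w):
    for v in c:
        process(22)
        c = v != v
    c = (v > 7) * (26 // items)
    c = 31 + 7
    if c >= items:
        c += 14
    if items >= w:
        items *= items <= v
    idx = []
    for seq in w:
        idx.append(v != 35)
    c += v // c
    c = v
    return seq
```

Transformed code:
def build(v, w):
    for v in c:
        process(22)
        c = v != v
    c = (v > 7) * (26 // items)
    c = 31 + 7
    if c >= items:
        c = c + 14
    if items >= w:
        items = items * (items <= v)
    idx = [v != 35 for seq in w]
    c = c + v // c
    c = v
    return seq

12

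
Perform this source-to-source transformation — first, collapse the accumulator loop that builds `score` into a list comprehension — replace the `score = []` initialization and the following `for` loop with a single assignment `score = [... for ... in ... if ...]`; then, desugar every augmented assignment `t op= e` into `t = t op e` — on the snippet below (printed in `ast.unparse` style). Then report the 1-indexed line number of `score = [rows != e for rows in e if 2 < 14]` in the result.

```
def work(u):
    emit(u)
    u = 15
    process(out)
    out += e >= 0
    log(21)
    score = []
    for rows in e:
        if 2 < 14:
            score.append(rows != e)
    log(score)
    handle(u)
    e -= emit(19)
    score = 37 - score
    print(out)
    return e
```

7

Transformed code:
def work(u):
    emit(u)
    u = 15
    process(out)
    out = out + (e >= 0)
    log(21)
    score = [rows != e for rows in e if 2 < 14]
    log(score)
    handle(u)
    e = e - emit(19)
    score = 37 - score
    print(out)
    return e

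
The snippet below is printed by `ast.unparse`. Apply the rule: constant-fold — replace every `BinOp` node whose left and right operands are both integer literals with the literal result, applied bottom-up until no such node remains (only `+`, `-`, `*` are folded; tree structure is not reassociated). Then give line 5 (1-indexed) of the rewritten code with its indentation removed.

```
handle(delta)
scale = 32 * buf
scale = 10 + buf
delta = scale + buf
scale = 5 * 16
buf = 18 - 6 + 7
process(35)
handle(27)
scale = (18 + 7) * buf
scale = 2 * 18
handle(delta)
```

scale = 80

Transformed code:
handle(delta)
scale = 32 * buf
scale = 10 + buf
delta = scale + buf
scale = 80
buf = 19
process(35)
handle(27)
scale = 25 * buf
scale = 36
handle(delta)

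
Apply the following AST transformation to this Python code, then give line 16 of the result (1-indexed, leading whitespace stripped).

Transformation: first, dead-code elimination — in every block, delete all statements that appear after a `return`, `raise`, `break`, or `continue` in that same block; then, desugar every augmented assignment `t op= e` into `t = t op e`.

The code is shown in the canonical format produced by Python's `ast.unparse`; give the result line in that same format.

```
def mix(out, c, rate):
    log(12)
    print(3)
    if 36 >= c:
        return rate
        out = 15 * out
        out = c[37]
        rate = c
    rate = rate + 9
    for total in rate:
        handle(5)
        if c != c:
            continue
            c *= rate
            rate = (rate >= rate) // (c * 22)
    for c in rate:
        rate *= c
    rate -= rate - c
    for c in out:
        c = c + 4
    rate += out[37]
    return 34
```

Transformed code:
def mix(out, c, rate):
    log(12)
    print(3)
    if 36 >= c:
        return rate
    rate = rate + 9
    for total in rate:
        handle(5)
        if c != c:
            continue
    for c in rate:
        rate = rate * c
    rate = rate - (rate - c)
    for c in out:
        c = c + 4
    rate = rate + out[37]
    return 34

rate = rate + out[37]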